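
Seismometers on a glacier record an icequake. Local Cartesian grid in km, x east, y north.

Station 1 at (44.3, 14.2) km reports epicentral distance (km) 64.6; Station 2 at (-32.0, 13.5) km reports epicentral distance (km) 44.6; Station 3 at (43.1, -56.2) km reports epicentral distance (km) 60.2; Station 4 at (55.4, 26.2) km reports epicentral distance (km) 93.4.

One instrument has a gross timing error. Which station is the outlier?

Station 4

Solve using three stations at a time. Using Station 1, Station 2, Station 3 (subtract circle equations pairwise → linear system) gives (x, y) ≈ (-7.8, -24.0).
Distances from that point to each station vs reported:
  Station 1: calculated 64.6 vs reported 64.6 → residual 0.0 km
  Station 2: calculated 44.6 vs reported 44.6 → residual 0.0 km
  Station 3: calculated 60.2 vs reported 60.2 → residual 0.0 km
  Station 4: calculated 80.7 vs reported 93.4 → residual 12.7 km
Station 1, Station 2, Station 3 are mutually consistent (residuals ≈ 0); Station 4 is off by 12.7 km.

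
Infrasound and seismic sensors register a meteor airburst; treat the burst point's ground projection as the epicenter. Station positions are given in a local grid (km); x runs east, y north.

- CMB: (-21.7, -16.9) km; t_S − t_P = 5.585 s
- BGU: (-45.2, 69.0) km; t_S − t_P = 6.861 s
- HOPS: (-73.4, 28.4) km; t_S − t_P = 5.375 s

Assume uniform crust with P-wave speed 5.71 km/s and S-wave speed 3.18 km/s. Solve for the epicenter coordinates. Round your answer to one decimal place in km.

Distance from S−P lag: d = Δt · v_P v_S / (v_P − v_S) = Δt · (5.71·3.18)/(5.71−3.18) ≈ 7.1770·Δt.
So d_CMB = 40.08, d_BGU = 49.24, d_HOPS = 38.58 km.
Circle about each station: (x + 21.7)² + (y + 16.9)² = 40.08²; (x + 45.2)² + (y − 69.0)² = 49.24²; (x + 73.4)² + (y − 28.4)² = 38.58².
Subtracting pairs of circle equations eliminates x²+y² and gives linear equations (the radical axes):
-47.0 x + 171.8 y = 5229.37
-103.4 x + 90.6 y = 5555.61
Solving the 2×2 system: x ≈ -35.6, y ≈ 20.7 km.

-35.6 km east, 20.7 km north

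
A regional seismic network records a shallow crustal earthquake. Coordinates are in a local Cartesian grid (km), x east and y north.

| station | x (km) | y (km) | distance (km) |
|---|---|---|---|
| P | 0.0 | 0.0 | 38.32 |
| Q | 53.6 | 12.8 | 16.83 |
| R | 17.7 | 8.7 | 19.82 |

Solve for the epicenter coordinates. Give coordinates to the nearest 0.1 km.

(37.5, 7.9)

Circle about each station: x² + y² = 38.32²; (x − 53.6)² + (y − 12.8)² = 16.83²; (x − 17.7)² + (y − 8.7)² = 19.82².
Subtracting pairs of circle equations eliminates x²+y² and gives linear equations (the radical axes):
107.2 x + 25.6 y = 4221.97
35.4 x + 17.4 y = 1464.57
Solving the 2×2 system: x ≈ 37.5, y ≈ 7.9 km.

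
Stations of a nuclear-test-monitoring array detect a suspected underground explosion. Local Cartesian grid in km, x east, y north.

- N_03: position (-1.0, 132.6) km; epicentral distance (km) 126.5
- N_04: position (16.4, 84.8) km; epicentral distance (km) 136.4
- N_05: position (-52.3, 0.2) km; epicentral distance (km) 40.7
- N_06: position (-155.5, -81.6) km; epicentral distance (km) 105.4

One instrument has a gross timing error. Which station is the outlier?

Solve using three stations at a time. Using N_04, N_05, N_06 (subtract circle equations pairwise → linear system) gives (x, y) ≈ (-92.9, 3.2).
Distances from that point to each station vs reported:
  N_03: calculated 158.7 vs reported 126.5 → residual 32.2 km
  N_04: calculated 136.4 vs reported 136.4 → residual 0.0 km
  N_05: calculated 40.7 vs reported 40.7 → residual 0.0 km
  N_06: calculated 105.4 vs reported 105.4 → residual 0.0 km
N_04, N_05, N_06 are mutually consistent (residuals ≈ 0); N_03 is off by 32.2 km.

N_03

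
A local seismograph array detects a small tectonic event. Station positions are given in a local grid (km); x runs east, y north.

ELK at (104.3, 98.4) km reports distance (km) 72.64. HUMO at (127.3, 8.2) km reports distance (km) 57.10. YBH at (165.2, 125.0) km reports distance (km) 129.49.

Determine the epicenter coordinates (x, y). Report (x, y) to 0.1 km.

Circle about each station: (x − 104.3)² + (y − 98.4)² = 72.64²; (x − 127.3)² + (y − 8.2)² = 57.10²; (x − 165.2)² + (y − 125.0)² = 129.49².
Subtracting the ELK equation from the HUMO and YBH equations removes the quadratic terms:
46.0 x − 180.4 y = -2272.36
121.8 x + 53.2 y = 10863.90
Solving the 2×2 system: x ≈ 75.3, y ≈ 31.8 km.

x ≈ 75.3 km, y ≈ 31.8 km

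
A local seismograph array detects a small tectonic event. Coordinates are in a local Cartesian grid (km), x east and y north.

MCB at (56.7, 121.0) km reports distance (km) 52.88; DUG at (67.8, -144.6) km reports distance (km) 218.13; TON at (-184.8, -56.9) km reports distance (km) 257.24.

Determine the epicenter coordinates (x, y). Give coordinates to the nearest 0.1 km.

38.1 km east, 71.5 km north

Circle about each station: (x − 56.7)² + (y − 121.0)² = 52.88²; (x − 67.8)² + (y + 144.6)² = 218.13²; (x + 184.8)² + (y + 56.9)² = 257.24².
Subtracting the MCB equation from the DUG and TON equations removes the quadratic terms:
22.2 x − 531.2 y = -37134.29
-483.0 x − 355.8 y = -43843.36
Solving the 2×2 system: x ≈ 38.1, y ≈ 71.5 km.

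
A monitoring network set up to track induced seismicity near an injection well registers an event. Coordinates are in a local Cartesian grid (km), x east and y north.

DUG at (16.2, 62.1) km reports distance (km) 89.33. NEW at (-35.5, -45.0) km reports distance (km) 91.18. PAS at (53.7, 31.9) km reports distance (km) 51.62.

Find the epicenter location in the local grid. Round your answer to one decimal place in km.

Circle about each station: (x − 16.2)² + (y − 62.1)² = 89.33²; (x + 35.5)² + (y + 45.0)² = 91.18²; (x − 53.7)² + (y − 31.9)² = 51.62².
Subtracting the DUG equation from the NEW and PAS equations removes the quadratic terms:
-103.4 x − 214.2 y = -1167.54
75.0 x − 60.4 y = 5097.67
Solving the 2×2 system: x ≈ 52.1, y ≈ -19.7 km.

(52.1, -19.7)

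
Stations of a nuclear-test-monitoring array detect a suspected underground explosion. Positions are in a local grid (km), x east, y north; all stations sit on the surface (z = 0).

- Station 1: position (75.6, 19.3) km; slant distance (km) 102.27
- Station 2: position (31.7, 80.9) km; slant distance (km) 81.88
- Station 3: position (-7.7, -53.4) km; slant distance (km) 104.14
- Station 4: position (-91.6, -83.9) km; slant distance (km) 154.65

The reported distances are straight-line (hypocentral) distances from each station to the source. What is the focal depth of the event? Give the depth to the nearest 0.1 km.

z ≈ 54.2 km

Each station gives a sphere (x−x_i)² + (y−y_i)² + z² = d_i² (stations at z=0).
Subtracting the Station 1 sphere from Station 2 and Station 3: z² cancels, leaving linear equations in x and y:
-87.8 x + 123.2 y = 5216.67
-166.6 x − 145.4 y = -3562.99
Solving: x ≈ -9.598, y ≈ 35.503 km (keep extra digits for the depth step; rounded: -9.6, 35.5).
Then from the Station 1 sphere: z² = 102.27² − (x − 75.6)² − (y − 19.3)² with x = -9.598, y = 35.503, so z ≈ 54.203 ≈ 54.2 km.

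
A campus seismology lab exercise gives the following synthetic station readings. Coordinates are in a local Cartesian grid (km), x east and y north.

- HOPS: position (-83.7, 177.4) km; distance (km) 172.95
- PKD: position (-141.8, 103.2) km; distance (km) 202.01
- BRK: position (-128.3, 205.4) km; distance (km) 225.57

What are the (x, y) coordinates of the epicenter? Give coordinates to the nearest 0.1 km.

Circle about each station: (x + 83.7)² + (y − 177.4)² = 172.95²; (x + 141.8)² + (y − 103.2)² = 202.01²; (x + 128.3)² + (y − 205.4)² = 225.57².
Subtracting the HOPS equation from the PKD and BRK equations removes the quadratic terms:
-116.2 x − 148.4 y = -18615.31
-89.2 x + 56.0 y = -796.52
Solving the 2×2 system: x ≈ 58.8, y ≈ 79.4 km.
Check against HOPS (with the unrounded x, y): √((x + 83.7)²+(y − 177.4)²) = 172.93 ≈ 172.95 km. ✓

(58.8, 79.4)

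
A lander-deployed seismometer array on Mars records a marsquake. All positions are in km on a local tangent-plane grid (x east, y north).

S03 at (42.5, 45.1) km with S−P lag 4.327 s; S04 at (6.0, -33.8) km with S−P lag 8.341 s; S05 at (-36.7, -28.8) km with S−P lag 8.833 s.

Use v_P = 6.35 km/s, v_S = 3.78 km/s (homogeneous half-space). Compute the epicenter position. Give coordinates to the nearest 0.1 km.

2.1 km east, 44.0 km north

Distance from S−P lag: d = Δt · v_P v_S / (v_P − v_S) = Δt · (6.35·3.78)/(6.35−3.78) ≈ 9.3397·Δt.
So d_S03 = 40.41, d_S04 = 77.90, d_S05 = 82.50 km.
Circle about each station: (x − 42.5)² + (y − 45.1)² = 40.41²; (x − 6.0)² + (y + 33.8)² = 77.90²; (x + 36.7)² + (y + 28.8)² = 82.50².
Subtracting pairs of circle equations eliminates x²+y² and gives linear equations (the radical axes):
-73.0 x − 157.8 y = -7097.26
-158.4 x − 147.8 y = -6837.21
Solving the 2×2 system: x ≈ 2.1, y ≈ 44.0 km.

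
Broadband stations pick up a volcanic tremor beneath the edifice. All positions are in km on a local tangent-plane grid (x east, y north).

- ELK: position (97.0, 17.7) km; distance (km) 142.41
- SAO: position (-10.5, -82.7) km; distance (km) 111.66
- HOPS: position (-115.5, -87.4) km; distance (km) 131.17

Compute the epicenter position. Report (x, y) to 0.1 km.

Circle about each station: (x − 97.0)² + (y − 17.7)² = 142.41²; (x + 10.5)² + (y + 82.7)² = 111.66²; (x + 115.5)² + (y + 87.4)² = 131.17².
Subtracting the ELK equation from the SAO and HOPS equations removes the quadratic terms:
-215.0 x − 200.8 y = 5039.90
-425.0 x − 210.2 y = 14331.76
Solving the 2×2 system: x ≈ -45.3, y ≈ 23.4 km.

(-45.3, 23.4)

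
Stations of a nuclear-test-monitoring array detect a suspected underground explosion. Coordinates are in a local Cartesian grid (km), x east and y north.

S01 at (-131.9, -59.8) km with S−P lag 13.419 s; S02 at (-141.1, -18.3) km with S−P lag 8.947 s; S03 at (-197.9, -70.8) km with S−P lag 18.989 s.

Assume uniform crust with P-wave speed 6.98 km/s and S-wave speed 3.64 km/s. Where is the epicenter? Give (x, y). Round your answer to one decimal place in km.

Distance from S−P lag: d = Δt · v_P v_S / (v_P − v_S) = Δt · (6.98·3.64)/(6.98−3.64) ≈ 7.6069·Δt.
So d_S01 = 102.08, d_S02 = 68.06, d_S03 = 144.45 km.
Circle about each station: (x + 131.9)² + (y + 59.8)² = 102.08²; (x + 141.1)² + (y + 18.3)² = 68.06²; (x + 197.9)² + (y + 70.8)² = 144.45².
Subtracting the S01 equation from the S02 and S03 equations removes the quadratic terms:
-18.4 x + 83.0 y = 5058.61
-132.0 x − 22.0 y = 12757.92
Solving the 2×2 system: x ≈ -103.0, y ≈ 38.1 km.

-103.0 km east, 38.1 km north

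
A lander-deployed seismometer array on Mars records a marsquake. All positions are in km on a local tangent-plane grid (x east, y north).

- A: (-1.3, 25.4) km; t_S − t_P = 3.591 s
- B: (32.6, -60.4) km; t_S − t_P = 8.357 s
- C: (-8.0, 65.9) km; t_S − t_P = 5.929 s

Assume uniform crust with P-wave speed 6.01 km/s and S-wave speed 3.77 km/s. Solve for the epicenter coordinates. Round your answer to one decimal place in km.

Distance from S−P lag: d = Δt · v_P v_S / (v_P − v_S) = Δt · (6.01·3.77)/(6.01−3.77) ≈ 10.1150·Δt.
So d_A = 36.32, d_B = 84.53, d_C = 59.97 km.
Circle about each station: (x + 1.3)² + (y − 25.4)² = 36.32²; (x − 32.6)² + (y + 60.4)² = 84.53²; (x + 8.0)² + (y − 65.9)² = 59.97².
Subtracting pairs of circle equations eliminates x²+y² and gives linear equations (the radical axes):
67.8 x − 171.6 y = -1762.11
-13.4 x + 81.0 y = 1482.70
Solving the 2×2 system: x ≈ 35.0, y ≈ 24.1 km.

x ≈ 35.0 km, y ≈ 24.1 km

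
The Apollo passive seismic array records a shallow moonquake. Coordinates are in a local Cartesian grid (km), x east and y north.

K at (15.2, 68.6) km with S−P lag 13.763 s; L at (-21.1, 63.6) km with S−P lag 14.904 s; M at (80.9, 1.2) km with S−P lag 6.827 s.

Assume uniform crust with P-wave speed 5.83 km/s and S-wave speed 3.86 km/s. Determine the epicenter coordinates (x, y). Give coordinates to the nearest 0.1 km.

Distance from S−P lag: d = Δt · v_P v_S / (v_P − v_S) = Δt · (5.83·3.86)/(5.83−3.86) ≈ 11.4232·Δt.
So d_K = 157.22, d_L = 170.25, d_M = 77.99 km.
Circle about each station: (x − 15.2)² + (y − 68.6)² = 157.22²; (x + 21.1)² + (y − 63.6)² = 170.25²; (x − 80.9)² + (y − 1.2)² = 77.99².
Subtracting the K equation from the L and M equations removes the quadratic terms:
-72.6 x − 10.0 y = -4713.76
131.4 x − 134.8 y = 20244.94
Solving the 2×2 system: x ≈ 75.5, y ≈ -76.6 km.

(75.5, -76.6)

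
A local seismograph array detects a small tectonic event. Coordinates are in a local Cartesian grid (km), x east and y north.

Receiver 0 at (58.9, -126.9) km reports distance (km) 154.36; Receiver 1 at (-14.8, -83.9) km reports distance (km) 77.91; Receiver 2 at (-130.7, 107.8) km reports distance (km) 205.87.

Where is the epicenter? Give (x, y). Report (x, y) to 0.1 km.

Circle about each station: (x − 58.9)² + (y + 126.9)² = 154.36²; (x + 14.8)² + (y + 83.9)² = 77.91²; (x + 130.7)² + (y − 107.8)² = 205.87².
Subtracting the Receiver 0 equation from the Receiver 1 and Receiver 2 equations removes the quadratic terms:
-147.4 x + 86.0 y = 5442.47
-379.2 x + 469.4 y = -9424.94
Solving the 2×2 system: x ≈ -92.0, y ≈ -94.4 km.
Check against Receiver 0 (with the unrounded x, y): √((x − 58.9)²+(y + 126.9)²) = 154.36 ≈ 154.36 km. ✓

x ≈ -92.0 km, y ≈ -94.4 km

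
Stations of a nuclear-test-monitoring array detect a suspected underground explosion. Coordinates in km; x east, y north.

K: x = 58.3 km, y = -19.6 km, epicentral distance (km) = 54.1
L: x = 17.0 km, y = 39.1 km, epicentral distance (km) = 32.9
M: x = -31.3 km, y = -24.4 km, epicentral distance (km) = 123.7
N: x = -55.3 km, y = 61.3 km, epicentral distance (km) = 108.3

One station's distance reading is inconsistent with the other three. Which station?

Solve using three stations at a time. Using K, L, N (subtract circle equations pairwise → linear system) gives (x, y) ≈ (49.4, 33.7).
Distances from that point to each station vs reported:
  K: calculated 54.1 vs reported 54.1 → residual 0.0 km
  L: calculated 32.9 vs reported 32.9 → residual 0.0 km
  M: calculated 99.5 vs reported 123.7 → residual 24.2 km
  N: calculated 108.3 vs reported 108.3 → residual 0.0 km
K, L, N are mutually consistent (residuals ≈ 0); M is off by 24.2 km.

M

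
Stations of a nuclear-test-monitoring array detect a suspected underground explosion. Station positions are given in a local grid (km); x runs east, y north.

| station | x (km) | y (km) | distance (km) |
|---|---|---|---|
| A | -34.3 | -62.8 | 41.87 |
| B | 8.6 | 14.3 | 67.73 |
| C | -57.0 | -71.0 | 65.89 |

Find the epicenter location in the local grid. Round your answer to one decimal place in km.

x ≈ 6.5 km, y ≈ -53.4 km

Circle about each station: (x + 34.3)² + (y + 62.8)² = 41.87²; (x − 8.6)² + (y − 14.3)² = 67.73²; (x + 57.0)² + (y + 71.0)² = 65.89².
Subtracting the A equation from the B and C equations removes the quadratic terms:
85.8 x + 154.2 y = -7676.14
-45.4 x − 16.4 y = 581.27
Solving the 2×2 system: x ≈ 6.5, y ≈ -53.4 km.
Check against A (with the unrounded x, y): √((x + 34.3)²+(y + 62.8)²) = 41.85 ≈ 41.87 km. ✓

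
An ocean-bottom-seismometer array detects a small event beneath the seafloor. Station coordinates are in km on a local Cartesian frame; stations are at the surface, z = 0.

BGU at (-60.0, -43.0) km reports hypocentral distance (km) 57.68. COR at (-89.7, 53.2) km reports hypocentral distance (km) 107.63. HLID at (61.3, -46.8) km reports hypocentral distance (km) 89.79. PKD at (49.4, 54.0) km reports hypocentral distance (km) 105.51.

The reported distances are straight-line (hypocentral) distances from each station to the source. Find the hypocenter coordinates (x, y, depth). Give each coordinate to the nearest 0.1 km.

Each station gives a sphere (x−x_i)² + (y−y_i)² + z² = d_i² (stations at z=0).
Subtracting the BGU sphere from COR and HLID: z² cancels, leaving linear equations in x and y:
-59.4 x + 192.4 y = -2829.90
242.6 x − 7.6 y = -4236.33
Solving: x ≈ -18.098, y ≈ -20.296 km (keep extra digits for the depth step; rounded: -18.1, -20.3).
Then from the BGU sphere: z² = 57.68² − (x + 60.0)² − (y + 43.0)² with x = -18.098, y = -20.296, so z ≈ 32.492 ≈ 32.5 km.

x ≈ -18.1 km, y ≈ -20.3 km, depth ≈ 32.5 km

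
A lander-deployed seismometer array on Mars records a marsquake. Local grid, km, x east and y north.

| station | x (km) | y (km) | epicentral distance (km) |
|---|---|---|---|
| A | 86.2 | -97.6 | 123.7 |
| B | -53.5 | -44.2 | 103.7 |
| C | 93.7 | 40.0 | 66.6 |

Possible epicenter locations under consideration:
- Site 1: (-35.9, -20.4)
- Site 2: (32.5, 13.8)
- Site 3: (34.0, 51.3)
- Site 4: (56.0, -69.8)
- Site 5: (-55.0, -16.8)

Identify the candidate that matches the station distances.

For each candidate, compare |candidate − station| to the reported distance:
Site 1: residuals A 20.8, B 74.1, C 76.4 → max 76.4 km
Site 2: residuals A 0.0, B 0.0, C 0.0 → max 0.0 km
Site 3: residuals A 34.1, B 25.8, C 5.8 → max 34.1 km
Site 4: residuals A 82.7, B 8.8, C 49.5 → max 82.7 km
Site 5: residuals A 39.0, B 76.3, C 92.6 → max 92.6 km
Only Site 2 has all residuals ≈ 0.

Site 2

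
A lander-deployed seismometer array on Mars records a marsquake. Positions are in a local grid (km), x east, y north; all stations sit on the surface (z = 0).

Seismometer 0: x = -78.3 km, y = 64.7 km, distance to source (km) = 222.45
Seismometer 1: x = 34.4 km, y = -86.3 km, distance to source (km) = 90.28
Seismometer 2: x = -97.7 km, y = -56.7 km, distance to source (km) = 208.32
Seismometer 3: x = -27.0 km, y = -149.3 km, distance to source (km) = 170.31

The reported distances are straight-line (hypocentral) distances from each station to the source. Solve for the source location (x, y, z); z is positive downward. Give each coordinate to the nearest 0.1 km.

x ≈ 106.1 km, y ≈ -52.1 km, depth ≈ 42.9 km

Each station gives a sphere (x−x_i)² + (y−y_i)² + z² = d_i² (stations at z=0).
Subtracting the Seismometer 0 sphere from Seismometer 1 and Seismometer 2: z² cancels, leaving linear equations in x and y:
225.4 x − 302.0 y = 39647.59
-38.8 x − 242.8 y = 8529.98
Solving: x ≈ 106.109, y ≈ -52.088 km (keep extra digits for the depth step; rounded: 106.1, -52.1).
Then from the Seismometer 0 sphere: z² = 222.45² − (x + 78.3)² − (y − 64.7)² with x = 106.109, y = -52.088, so z ≈ 42.871 ≈ 42.9 km.
Check against Seismometer 3 (with the unrounded solution): distance 170.31 ≈ 170.31 km. ✓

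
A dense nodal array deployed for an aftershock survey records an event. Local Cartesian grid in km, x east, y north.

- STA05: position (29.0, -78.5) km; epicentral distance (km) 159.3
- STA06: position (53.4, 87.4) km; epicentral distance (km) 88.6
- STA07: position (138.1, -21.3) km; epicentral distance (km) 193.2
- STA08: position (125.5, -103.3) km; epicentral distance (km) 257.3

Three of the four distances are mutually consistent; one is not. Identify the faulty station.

STA08

Solve using three stations at a time. Using STA05, STA06, STA07 (subtract circle equations pairwise → linear system) gives (x, y) ≈ (-33.1, 68.2).
Distances from that point to each station vs reported:
  STA05: calculated 159.3 vs reported 159.3 → residual 0.0 km
  STA06: calculated 88.6 vs reported 88.6 → residual 0.0 km
  STA07: calculated 193.2 vs reported 193.2 → residual 0.0 km
  STA08: calculated 233.6 vs reported 257.3 → residual 23.7 km
STA05, STA06, STA07 are mutually consistent (residuals ≈ 0); STA08 is off by 23.7 km.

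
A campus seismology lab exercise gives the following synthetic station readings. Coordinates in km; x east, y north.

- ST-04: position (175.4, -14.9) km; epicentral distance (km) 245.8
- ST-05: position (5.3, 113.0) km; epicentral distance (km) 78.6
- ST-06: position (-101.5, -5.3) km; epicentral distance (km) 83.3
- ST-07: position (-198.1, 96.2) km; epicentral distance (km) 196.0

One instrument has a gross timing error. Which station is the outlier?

Solve using three stations at a time. Using ST-04, ST-05, ST-06 (subtract circle equations pairwise → linear system) gives (x, y) ≈ (-57.0, 65.1).
Distances from that point to each station vs reported:
  ST-04: calculated 245.8 vs reported 245.8 → residual 0.0 km
  ST-05: calculated 78.6 vs reported 78.6 → residual 0.0 km
  ST-06: calculated 83.3 vs reported 83.3 → residual 0.0 km
  ST-07: calculated 144.5 vs reported 196.0 → residual 51.5 km
ST-04, ST-05, ST-06 are mutually consistent (residuals ≈ 0); ST-07 is off by 51.5 km.

ST-07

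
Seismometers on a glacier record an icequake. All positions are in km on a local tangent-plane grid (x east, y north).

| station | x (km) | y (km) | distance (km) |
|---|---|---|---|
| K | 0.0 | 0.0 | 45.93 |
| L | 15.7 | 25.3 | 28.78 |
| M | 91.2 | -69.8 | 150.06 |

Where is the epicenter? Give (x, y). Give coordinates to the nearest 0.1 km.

(-4.6, 45.7)

Circle about each station: x² + y² = 45.93²; (x − 15.7)² + (y − 25.3)² = 28.78²; (x − 91.2)² + (y + 69.8)² = 150.06².
Subtracting the K equation from the L and M equations removes the quadratic terms:
31.4 x + 50.6 y = 2167.86
182.4 x − 139.6 y = -7218.96
Solving the 2×2 system: x ≈ -4.6, y ≈ 45.7 km.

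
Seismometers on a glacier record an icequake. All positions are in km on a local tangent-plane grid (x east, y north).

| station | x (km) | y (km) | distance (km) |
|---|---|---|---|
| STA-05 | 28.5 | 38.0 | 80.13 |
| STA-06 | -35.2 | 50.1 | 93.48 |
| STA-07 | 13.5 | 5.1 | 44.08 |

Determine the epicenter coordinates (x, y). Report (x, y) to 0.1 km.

-0.5 km east, -36.7 km north

Circle about each station: (x − 28.5)² + (y − 38.0)² = 80.13²; (x + 35.2)² + (y − 50.1)² = 93.48²; (x − 13.5)² + (y − 5.1)² = 44.08².
Subtracting pairs of circle equations eliminates x²+y² and gives linear equations (the radical axes):
-127.4 x + 24.2 y = -824.89
-30.0 x − 65.8 y = 2429.78
Solving the 2×2 system: x ≈ -0.5, y ≈ -36.7 km.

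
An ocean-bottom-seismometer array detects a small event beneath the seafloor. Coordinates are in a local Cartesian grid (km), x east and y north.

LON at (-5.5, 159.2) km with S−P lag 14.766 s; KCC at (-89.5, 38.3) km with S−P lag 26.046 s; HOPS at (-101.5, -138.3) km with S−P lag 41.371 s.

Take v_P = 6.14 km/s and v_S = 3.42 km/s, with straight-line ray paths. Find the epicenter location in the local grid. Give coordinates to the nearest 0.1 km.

(97.9, 111.2)

Distance from S−P lag: d = Δt · v_P v_S / (v_P − v_S) = Δt · (6.14·3.42)/(6.14−3.42) ≈ 7.7201·Δt.
So d_LON = 114.00, d_KCC = 201.08, d_HOPS = 319.39 km.
Circle about each station: (x + 5.5)² + (y − 159.2)² = 114.00²; (x + 89.5)² + (y − 38.3)² = 201.08²; (x + 101.5)² + (y + 138.3)² = 319.39².
Subtracting the LON equation from the KCC and HOPS equations removes the quadratic terms:
-168.0 x − 241.8 y = -43334.92
-192.0 x − 595.0 y = -84959.72
Solving the 2×2 system: x ≈ 97.9, y ≈ 111.2 km.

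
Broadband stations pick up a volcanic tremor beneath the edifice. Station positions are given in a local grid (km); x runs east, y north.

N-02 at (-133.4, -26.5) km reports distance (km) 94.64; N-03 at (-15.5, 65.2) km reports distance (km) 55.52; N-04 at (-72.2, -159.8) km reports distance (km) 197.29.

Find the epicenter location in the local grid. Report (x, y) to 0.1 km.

Circle about each station: (x + 133.4)² + (y + 26.5)² = 94.64²; (x + 15.5)² + (y − 65.2)² = 55.52²; (x + 72.2)² + (y + 159.8)² = 197.29².
Subtracting the N-02 equation from the N-03 and N-04 equations removes the quadratic terms:
235.8 x + 183.4 y = -8132.26
122.4 x − 266.6 y = -17715.54
Solving the 2×2 system: x ≈ -63.5, y ≈ 37.3 km.

-63.5 km east, 37.3 km north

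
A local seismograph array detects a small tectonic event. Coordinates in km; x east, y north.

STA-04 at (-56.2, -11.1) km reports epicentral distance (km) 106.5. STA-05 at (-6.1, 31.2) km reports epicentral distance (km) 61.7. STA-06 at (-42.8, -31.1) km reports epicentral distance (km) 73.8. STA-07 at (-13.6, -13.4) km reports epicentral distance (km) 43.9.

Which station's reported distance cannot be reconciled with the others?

STA-04

Solve using three stations at a time. Using STA-05, STA-06, STA-07 (subtract circle equations pairwise → linear system) gives (x, y) ≈ (30.0, -18.9).
Distances from that point to each station vs reported:
  STA-04: calculated 86.6 vs reported 106.5 → residual 19.9 km
  STA-05: calculated 61.7 vs reported 61.7 → residual 0.0 km
  STA-06: calculated 73.8 vs reported 73.8 → residual 0.0 km
  STA-07: calculated 44.0 vs reported 43.9 → residual 0.1 km
STA-05, STA-06, STA-07 are mutually consistent (residuals ≈ 0); STA-04 is off by 19.9 km.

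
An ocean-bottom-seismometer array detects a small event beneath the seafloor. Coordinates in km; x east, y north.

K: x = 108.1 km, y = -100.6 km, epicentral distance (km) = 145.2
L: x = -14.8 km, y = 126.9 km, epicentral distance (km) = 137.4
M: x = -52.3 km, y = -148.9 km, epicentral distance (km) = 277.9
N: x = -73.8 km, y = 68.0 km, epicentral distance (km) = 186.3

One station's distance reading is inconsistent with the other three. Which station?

Solve using three stations at a time. Using L, M, N (subtract circle equations pairwise → linear system) gives (x, y) ≈ (112.3, 75.0).
Distances from that point to each station vs reported:
  K: calculated 175.6 vs reported 145.2 → residual 30.4 km
  L: calculated 137.3 vs reported 137.4 → residual 0.1 km
  M: calculated 277.9 vs reported 277.9 → residual 0.0 km
  N: calculated 186.2 vs reported 186.3 → residual 0.1 km
L, M, N are mutually consistent (residuals ≈ 0); K is off by 30.4 km.

K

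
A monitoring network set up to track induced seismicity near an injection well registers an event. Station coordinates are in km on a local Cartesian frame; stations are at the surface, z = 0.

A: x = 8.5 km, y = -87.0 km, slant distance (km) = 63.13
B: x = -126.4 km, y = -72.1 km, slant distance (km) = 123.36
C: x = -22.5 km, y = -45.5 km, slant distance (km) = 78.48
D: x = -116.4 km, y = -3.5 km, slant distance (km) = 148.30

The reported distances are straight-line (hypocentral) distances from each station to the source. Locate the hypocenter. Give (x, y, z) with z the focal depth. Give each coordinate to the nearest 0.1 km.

(-19.8, -102.0, 54.4)

Each station gives a sphere (x−x_i)² + (y−y_i)² + z² = d_i² (stations at z=0).
Subtracting the A sphere from B and C: z² cancels, leaving linear equations in x and y:
-269.8 x + 29.8 y = 2301.83
-62.0 x + 83.0 y = -7238.46
Solving: x ≈ -19.798, y ≈ -101.999 km (keep extra digits for the depth step; rounded: -19.8, -102.0).
Then from the A sphere: z² = 63.13² − (x − 8.5)² − (y + 87.0)² with x = -19.798, y = -101.999, so z ≈ 54.403 ≈ 54.4 km.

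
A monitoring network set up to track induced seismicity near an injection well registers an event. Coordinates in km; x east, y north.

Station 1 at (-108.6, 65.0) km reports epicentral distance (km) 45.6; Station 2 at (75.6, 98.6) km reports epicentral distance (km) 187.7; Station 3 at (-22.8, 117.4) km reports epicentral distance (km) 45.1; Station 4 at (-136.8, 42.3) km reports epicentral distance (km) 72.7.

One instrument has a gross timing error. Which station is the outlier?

Solve using three stations at a time. Using Station 1, Station 2, Station 4 (subtract circle equations pairwise → linear system) gives (x, y) ≈ (-111.8, 110.7).
Distances from that point to each station vs reported:
  Station 1: calculated 45.8 vs reported 45.6 → residual 0.2 km
  Station 2: calculated 187.7 vs reported 187.7 → residual 0.0 km
  Station 3: calculated 89.2 vs reported 45.1 → residual 44.1 km
  Station 4: calculated 72.8 vs reported 72.7 → residual 0.1 km
Station 1, Station 2, Station 4 are mutually consistent (residuals ≈ 0); Station 3 is off by 44.1 km.

Station 3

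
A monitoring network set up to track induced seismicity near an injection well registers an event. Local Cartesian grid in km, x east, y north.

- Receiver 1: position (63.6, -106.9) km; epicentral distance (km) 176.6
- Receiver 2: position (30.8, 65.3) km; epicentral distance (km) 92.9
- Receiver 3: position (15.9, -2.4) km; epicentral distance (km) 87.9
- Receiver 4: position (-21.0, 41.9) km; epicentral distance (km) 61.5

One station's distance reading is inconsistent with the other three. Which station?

Receiver 2

Solve using three stations at a time. Using Receiver 1, Receiver 3, Receiver 4 (subtract circle equations pairwise → linear system) gives (x, y) ≈ (-71.5, 6.8).
Distances from that point to each station vs reported:
  Receiver 1: calculated 176.6 vs reported 176.6 → residual 0.0 km
  Receiver 2: calculated 117.9 vs reported 92.9 → residual 25.0 km
  Receiver 3: calculated 87.9 vs reported 87.9 → residual 0.0 km
  Receiver 4: calculated 61.5 vs reported 61.5 → residual 0.0 km
Receiver 1, Receiver 3, Receiver 4 are mutually consistent (residuals ≈ 0); Receiver 2 is off by 25.0 km.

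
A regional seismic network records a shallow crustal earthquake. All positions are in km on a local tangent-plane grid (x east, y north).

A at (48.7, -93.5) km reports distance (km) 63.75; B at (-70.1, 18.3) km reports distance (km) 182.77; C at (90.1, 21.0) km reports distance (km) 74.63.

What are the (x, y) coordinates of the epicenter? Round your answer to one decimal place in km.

(98.1, -53.2)

Circle about each station: (x − 48.7)² + (y + 93.5)² = 63.75²; (x + 70.1)² + (y − 18.3)² = 182.77²; (x − 90.1)² + (y − 21.0)² = 74.63².
Subtracting pairs of circle equations eliminates x²+y² and gives linear equations (the radical axes):
-237.6 x + 223.6 y = -35205.85
82.8 x + 229.0 y = -4060.50
Solving the 2×2 system: x ≈ 98.1, y ≈ -53.2 km.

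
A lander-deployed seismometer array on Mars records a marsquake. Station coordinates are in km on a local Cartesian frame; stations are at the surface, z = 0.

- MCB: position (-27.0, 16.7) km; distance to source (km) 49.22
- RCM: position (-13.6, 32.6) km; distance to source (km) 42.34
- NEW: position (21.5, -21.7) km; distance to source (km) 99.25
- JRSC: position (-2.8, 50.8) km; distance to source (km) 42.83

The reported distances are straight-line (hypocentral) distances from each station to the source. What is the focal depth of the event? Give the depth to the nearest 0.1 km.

Each station gives a sphere (x−x_i)² + (y−y_i)² + z² = d_i² (stations at z=0).
Subtracting the MCB sphere from RCM and NEW: z² cancels, leaving linear equations in x and y:
26.8 x + 31.8 y = 869.76
97.0 x − 76.8 y = -7502.70
Solving: x ≈ -33.403, y ≈ 55.502 km (keep extra digits for the depth step; rounded: -33.4, 55.5).
Then from the MCB sphere: z² = 49.22² − (x + 27.0)² − (y − 16.7)² with x = -33.403, y = 55.502, so z ≈ 29.598 ≈ 29.6 km.

depth ≈ 29.6 km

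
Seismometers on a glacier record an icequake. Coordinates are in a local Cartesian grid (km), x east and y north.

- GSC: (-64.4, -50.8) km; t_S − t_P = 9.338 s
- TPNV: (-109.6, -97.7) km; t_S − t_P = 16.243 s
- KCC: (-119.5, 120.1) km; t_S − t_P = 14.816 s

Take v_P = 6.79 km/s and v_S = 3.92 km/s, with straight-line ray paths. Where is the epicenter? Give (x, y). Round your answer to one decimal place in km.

Distance from S−P lag: d = Δt · v_P v_S / (v_P − v_S) = Δt · (6.79·3.92)/(6.79−3.92) ≈ 9.2741·Δt.
So d_GSC = 86.60, d_TPNV = 150.64, d_KCC = 137.41 km.
Circle about each station: (x + 64.4)² + (y + 50.8)² = 86.60²; (x + 109.6)² + (y + 97.7)² = 150.64²; (x + 119.5)² + (y − 120.1)² = 137.41².
Subtracting the GSC equation from the TPNV and KCC equations removes the quadratic terms:
-90.4 x − 93.8 y = -363.40
-110.2 x + 341.8 y = 10594.31
Solving the 2×2 system: x ≈ -21.1, y ≈ 24.2 km.

(-21.1, 24.2)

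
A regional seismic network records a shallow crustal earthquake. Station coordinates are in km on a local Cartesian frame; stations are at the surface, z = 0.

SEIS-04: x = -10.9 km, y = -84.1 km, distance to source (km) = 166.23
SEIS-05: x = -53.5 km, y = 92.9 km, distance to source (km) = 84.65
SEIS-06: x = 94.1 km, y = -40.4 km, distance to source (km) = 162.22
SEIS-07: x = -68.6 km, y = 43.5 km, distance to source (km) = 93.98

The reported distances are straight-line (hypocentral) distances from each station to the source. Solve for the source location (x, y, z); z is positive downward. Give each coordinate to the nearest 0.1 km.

x ≈ -6.5 km, y ≈ 68.4 km, depth ≈ 66.0 km

Each station gives a sphere (x−x_i)² + (y−y_i)² + z² = d_i² (stations at z=0).
Subtracting the SEIS-04 sphere from SEIS-05 and SEIS-06: z² cancels, leaving linear equations in x and y:
-85.2 x + 354.0 y = 24767.83
210.0 x + 87.4 y = 4612.43
Solving: x ≈ -6.504, y ≈ 68.400 km (keep extra digits for the depth step; rounded: -6.5, 68.4).
Then from the SEIS-04 sphere: z² = 166.23² − (x + 10.9)² − (y + 84.1)² with x = -6.504, y = 68.400, so z ≈ 66.006 ≈ 66.0 km.
Check against SEIS-07 (with the unrounded solution): distance 93.98 ≈ 93.98 km. ✓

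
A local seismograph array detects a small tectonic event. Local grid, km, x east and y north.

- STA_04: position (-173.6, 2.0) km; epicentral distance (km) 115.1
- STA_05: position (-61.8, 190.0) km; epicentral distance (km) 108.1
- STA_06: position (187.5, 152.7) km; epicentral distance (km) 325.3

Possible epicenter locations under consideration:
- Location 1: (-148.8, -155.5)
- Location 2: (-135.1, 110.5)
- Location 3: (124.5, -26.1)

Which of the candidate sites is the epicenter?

Location 2

For each candidate, compare |candidate − station| to the reported distance:
Location 1: residuals STA_04 44.3, STA_05 248.2, STA_06 130.9 → max 248.2 km
Location 2: residuals STA_04 0.0, STA_05 0.0, STA_06 0.0 → max 0.0 km
Location 3: residuals STA_04 184.3, STA_05 177.2, STA_06 135.7 → max 184.3 km
Only Location 2 has all residuals ≈ 0.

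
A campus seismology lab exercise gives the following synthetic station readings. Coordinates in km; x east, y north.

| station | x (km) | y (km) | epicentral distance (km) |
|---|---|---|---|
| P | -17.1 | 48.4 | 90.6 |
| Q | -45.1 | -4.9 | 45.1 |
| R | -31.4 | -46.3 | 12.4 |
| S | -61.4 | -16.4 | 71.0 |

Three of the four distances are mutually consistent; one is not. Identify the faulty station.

Solve using three stations at a time. Using P, Q, R (subtract circle equations pairwise → linear system) gives (x, y) ≈ (-19.7, -42.2).
Distances from that point to each station vs reported:
  P: calculated 90.6 vs reported 90.6 → residual 0.0 km
  Q: calculated 45.1 vs reported 45.1 → residual 0.0 km
  R: calculated 12.4 vs reported 12.4 → residual 0.0 km
  S: calculated 49.0 vs reported 71.0 → residual 22.0 km
P, Q, R are mutually consistent (residuals ≈ 0); S is off by 22.0 km.

S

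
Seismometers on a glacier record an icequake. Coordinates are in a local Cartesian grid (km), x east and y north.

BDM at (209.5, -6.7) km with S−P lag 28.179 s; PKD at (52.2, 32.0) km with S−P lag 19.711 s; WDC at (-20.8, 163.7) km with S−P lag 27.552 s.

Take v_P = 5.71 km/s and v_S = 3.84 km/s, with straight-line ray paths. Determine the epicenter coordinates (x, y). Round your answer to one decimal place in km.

x ≈ -87.0 km, y ≈ -152.5 km

Distance from S−P lag: d = Δt · v_P v_S / (v_P − v_S) = Δt · (5.71·3.84)/(5.71−3.84) ≈ 11.7253·Δt.
So d_BDM = 330.41, d_PKD = 231.12, d_WDC = 323.06 km.
Circle about each station: (x − 209.5)² + (y + 6.7)² = 330.41²; (x − 52.2)² + (y − 32.0)² = 231.12²; (x + 20.8)² + (y − 163.7)² = 323.06².
Subtracting the BDM equation from the PKD and WDC equations removes the quadratic terms:
-314.6 x + 77.4 y = 15568.01
-460.6 x + 340.8 y = -11901.81
Solving the 2×2 system: x ≈ -87.0, y ≈ -152.5 km.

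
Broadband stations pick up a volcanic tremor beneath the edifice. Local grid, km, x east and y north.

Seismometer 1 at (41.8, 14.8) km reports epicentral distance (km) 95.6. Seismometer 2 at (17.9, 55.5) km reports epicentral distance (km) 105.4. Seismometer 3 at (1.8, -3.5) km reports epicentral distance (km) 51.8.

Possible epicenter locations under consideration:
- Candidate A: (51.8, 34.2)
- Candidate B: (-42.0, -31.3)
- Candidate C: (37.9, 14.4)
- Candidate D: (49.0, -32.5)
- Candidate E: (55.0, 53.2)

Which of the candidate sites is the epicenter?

For each candidate, compare |candidate − station| to the reported distance:
Candidate A: residuals Seismometer 1 73.8, Seismometer 2 65.4, Seismometer 3 10.8 → max 73.8 km
Candidate B: residuals Seismometer 1 0.0, Seismometer 2 0.1, Seismometer 3 0.1 → max 0.1 km
Candidate C: residuals Seismometer 1 91.7, Seismometer 2 59.7, Seismometer 3 11.5 → max 91.7 km
Candidate D: residuals Seismometer 1 47.8, Seismometer 2 12.1, Seismometer 3 3.6 → max 47.8 km
Candidate E: residuals Seismometer 1 55.0, Seismometer 2 68.2, Seismometer 3 26.0 → max 68.2 km
Only Candidate B has all residuals ≈ 0.

Candidate B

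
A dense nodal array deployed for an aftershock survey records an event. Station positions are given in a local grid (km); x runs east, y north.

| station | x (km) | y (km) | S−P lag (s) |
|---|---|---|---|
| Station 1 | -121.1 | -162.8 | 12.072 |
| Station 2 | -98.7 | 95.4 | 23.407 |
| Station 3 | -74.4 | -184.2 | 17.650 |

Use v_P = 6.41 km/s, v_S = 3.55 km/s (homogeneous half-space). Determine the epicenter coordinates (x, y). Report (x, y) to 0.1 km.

Distance from S−P lag: d = Δt · v_P v_S / (v_P − v_S) = Δt · (6.41·3.55)/(6.41−3.55) ≈ 7.9565·Δt.
So d_Station 1 = 96.05, d_Station 2 = 186.24, d_Station 3 = 140.43 km.
Circle about each station: (x + 121.1)² + (y + 162.8)² = 96.05²; (x + 98.7)² + (y − 95.4)² = 186.24²; (x + 74.4)² + (y + 184.2)² = 140.43².
Subtracting the Station 1 equation from the Station 2 and Station 3 equations removes the quadratic terms:
44.8 x + 516.4 y = -47785.94
93.4 x − 42.8 y = -12199.03
Solving the 2×2 system: x ≈ -166.4, y ≈ -78.1 km.
Check against Station 1 (with the unrounded x, y): √((x + 121.1)²+(y + 162.8)²) = 96.05 ≈ 96.05 km. ✓

(-166.4, -78.1)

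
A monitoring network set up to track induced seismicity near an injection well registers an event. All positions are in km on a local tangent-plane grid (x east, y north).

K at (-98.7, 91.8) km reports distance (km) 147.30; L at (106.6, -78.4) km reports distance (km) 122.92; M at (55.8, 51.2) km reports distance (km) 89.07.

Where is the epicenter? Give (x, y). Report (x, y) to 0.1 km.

Circle about each station: (x + 98.7)² + (y − 91.8)² = 147.30²; (x − 106.6)² + (y + 78.4)² = 122.92²; (x − 55.8)² + (y − 51.2)² = 89.07².
Subtracting the K equation from the L and M equations removes the quadratic terms:
410.6 x − 340.4 y = 5929.15
309.0 x − 81.2 y = 1329.98
Solving the 2×2 system: x ≈ -0.4, y ≈ -17.9 km.

-0.4 km east, -17.9 km north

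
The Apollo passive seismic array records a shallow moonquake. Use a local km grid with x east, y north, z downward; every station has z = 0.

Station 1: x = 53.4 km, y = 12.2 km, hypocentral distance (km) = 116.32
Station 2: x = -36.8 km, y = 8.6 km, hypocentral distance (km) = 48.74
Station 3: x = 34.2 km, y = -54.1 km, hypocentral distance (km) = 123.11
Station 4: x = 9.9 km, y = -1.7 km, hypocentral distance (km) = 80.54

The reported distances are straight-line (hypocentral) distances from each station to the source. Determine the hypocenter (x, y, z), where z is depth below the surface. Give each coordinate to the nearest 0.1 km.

x ≈ -53.9 km, y ≈ 19.6 km, depth ≈ 44.3 km

Each station gives a sphere (x−x_i)² + (y−y_i)² + z² = d_i² (stations at z=0).
Subtracting the Station 1 sphere from Station 2 and Station 3: z² cancels, leaving linear equations in x and y:
-180.4 x − 7.2 y = 9582.55
-38.4 x − 132.6 y = -529.68
Solving: x ≈ -53.901, y ≈ 19.604 km (keep extra digits for the depth step; rounded: -53.9, 19.6).
Then from the Station 1 sphere: z² = 116.32² − (x − 53.4)² − (y − 12.2)² with x = -53.901, y = 19.604, so z ≈ 44.295 ≈ 44.3 km.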